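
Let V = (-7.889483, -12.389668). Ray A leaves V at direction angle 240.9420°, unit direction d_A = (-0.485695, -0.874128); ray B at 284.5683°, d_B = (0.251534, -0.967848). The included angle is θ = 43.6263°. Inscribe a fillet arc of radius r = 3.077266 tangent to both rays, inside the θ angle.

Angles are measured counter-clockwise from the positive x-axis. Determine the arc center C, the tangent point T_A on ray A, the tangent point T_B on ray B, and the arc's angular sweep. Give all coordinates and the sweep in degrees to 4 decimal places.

bisector direction at 262.7552° = (-0.126110,-0.992016)
center distance |VC| = r/sin(θ/2) = 3.077266/sin(21.8132°) = 8.281550
C = V + |VC|·bis = (-8.9339,-20.6051)
T_A = V + ((C−V)·d_A)·d_A = V + 7.6886·d_A = (-11.6238,-19.1105)
T_B = V + ((C−V)·d_B)·d_B = V + 7.6886·d_B = (-5.9555,-19.8311)
sweep = 180° − θ = 136.3737°

center=(-8.9339,-20.6051) T_A=(-11.6238,-19.1105) T_B=(-5.9555,-19.8311) sweep=136.3737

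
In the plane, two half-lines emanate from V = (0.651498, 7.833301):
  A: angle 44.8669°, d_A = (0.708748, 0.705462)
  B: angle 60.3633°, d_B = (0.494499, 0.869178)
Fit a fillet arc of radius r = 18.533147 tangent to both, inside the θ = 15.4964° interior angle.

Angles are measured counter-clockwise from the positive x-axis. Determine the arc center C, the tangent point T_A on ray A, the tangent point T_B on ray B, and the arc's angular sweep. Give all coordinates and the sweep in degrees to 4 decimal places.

bisector direction at 52.6151° = (0.607166,0.794575)
center distance |VC| = r/sin(θ/2) = 18.533147/sin(7.7482°) = 137.466061
C = V + |VC|·bis = (84.1163,117.0604)
T_A = V + ((C−V)·d_A)·d_A = V + 136.2110·d_A = (97.1907,103.9250)
T_B = V + ((C−V)·d_B)·d_B = V + 136.2110·d_B = (68.0077,126.2250)
sweep = 180° − θ = 164.5036°

center=(84.1163,117.0604) T_A=(97.1907,103.9250) T_B=(68.0077,126.2250) sweep=164.5036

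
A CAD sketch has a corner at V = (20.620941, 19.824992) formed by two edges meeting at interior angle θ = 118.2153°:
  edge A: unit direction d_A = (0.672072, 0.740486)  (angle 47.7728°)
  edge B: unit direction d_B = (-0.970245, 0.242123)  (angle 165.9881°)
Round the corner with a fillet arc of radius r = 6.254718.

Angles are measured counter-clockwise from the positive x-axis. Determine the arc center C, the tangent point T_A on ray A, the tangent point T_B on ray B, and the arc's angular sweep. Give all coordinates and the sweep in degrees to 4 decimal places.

bisector direction at 106.8804° = (-0.290376,0.956913)
center distance |VC| = r/sin(θ/2) = 6.254718/sin(59.1076°) = 7.288747
C = V + |VC|·bis = (18.5045,26.7997)
T_A = V + ((C−V)·d_A)·d_A = V + 3.7422·d_A = (23.1360,22.5961)
T_B = V + ((C−V)·d_B)·d_B = V + 3.7422·d_B = (16.9901,20.7311)
sweep = 180° − θ = 61.7847°

center=(18.5045,26.7997) T_A=(23.1360,22.5961) T_B=(16.9901,20.7311) sweep=61.7847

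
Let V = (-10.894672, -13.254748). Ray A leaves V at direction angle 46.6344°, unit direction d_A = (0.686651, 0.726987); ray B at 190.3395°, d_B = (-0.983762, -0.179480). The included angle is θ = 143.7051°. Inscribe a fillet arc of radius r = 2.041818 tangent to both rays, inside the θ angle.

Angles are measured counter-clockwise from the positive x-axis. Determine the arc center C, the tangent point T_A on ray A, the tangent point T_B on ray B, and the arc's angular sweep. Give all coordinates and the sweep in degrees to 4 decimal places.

center=(-11.9195,-11.3662) T_A=(-10.4351,-12.7682) T_B=(-11.5530,-13.3749) sweep=36.2949

bisector direction at 118.4869° = (-0.476959,0.878926)
center distance |VC| = r/sin(θ/2) = 2.041818/sin(71.8525°) = 2.148698
C = V + |VC|·bis = (-11.9195,-11.3662)
T_A = V + ((C−V)·d_A)·d_A = V + 0.6692·d_A = (-10.4351,-12.7682)
T_B = V + ((C−V)·d_B)·d_B = V + 0.6692·d_B = (-11.5530,-13.3749)
sweep = 180° − θ = 36.2949°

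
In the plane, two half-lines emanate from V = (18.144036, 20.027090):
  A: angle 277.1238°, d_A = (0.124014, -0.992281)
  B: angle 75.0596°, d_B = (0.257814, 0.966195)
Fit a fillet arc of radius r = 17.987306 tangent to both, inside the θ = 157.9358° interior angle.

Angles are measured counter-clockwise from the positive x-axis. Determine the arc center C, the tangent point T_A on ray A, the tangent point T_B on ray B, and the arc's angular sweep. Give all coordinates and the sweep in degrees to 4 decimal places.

bisector direction at 356.0917° = (0.997674,-0.068160)
center distance |VC| = r/sin(θ/2) = 17.987306/sin(78.9679°) = 18.325968
C = V + |VC|·bis = (36.4274,18.7780)
T_A = V + ((C−V)·d_A)·d_A = V + 3.5068·d_A = (18.5789,16.5473)
T_B = V + ((C−V)·d_B)·d_B = V + 3.5068·d_B = (19.0481,23.4154)
sweep = 180° − θ = 22.0642°

center=(36.4274,18.7780) T_A=(18.5789,16.5473) T_B=(19.0481,23.4154) sweep=22.0642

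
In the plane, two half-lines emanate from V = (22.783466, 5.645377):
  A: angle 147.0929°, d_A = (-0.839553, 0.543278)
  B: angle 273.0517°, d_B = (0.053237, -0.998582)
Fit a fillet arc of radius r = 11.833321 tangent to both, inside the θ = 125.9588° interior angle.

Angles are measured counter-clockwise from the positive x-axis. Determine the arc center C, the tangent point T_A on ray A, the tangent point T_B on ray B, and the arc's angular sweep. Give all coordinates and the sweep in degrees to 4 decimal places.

bisector direction at 210.0723° = (-0.865394,-0.501092)
center distance |VC| = r/sin(θ/2) = 11.833321/sin(62.9794°) = 13.283281
C = V + |VC|·bis = (11.2882,-1.0108)
T_A = V + ((C−V)·d_A)·d_A = V + 6.0347·d_A = (17.7170,8.9239)
T_B = V + ((C−V)·d_B)·d_B = V + 6.0347·d_B = (23.1047,-0.3808)
sweep = 180° − θ = 54.0412°

center=(11.2882,-1.0108) T_A=(17.7170,8.9239) T_B=(23.1047,-0.3808) sweep=54.0412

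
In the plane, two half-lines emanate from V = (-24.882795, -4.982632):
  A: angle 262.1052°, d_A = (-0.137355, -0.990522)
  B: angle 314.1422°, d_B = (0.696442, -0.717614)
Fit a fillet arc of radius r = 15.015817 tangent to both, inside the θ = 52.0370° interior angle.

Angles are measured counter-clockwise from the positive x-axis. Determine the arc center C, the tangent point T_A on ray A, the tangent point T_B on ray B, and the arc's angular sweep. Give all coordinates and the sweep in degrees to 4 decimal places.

center=(-14.2346,-37.5153) T_A=(-29.1081,-35.4528) T_B=(-3.4590,-27.0577) sweep=127.9630

bisector direction at 288.1237° = (0.311070,-0.950387)
center distance |VC| = r/sin(θ/2) = 15.015817/sin(26.0185°) = 34.231002
C = V + |VC|·bis = (-14.2346,-37.5153)
T_A = V + ((C−V)·d_A)·d_A = V + 30.7618·d_A = (-29.1081,-35.4528)
T_B = V + ((C−V)·d_B)·d_B = V + 30.7618·d_B = (-3.4590,-27.0577)
sweep = 180° − θ = 127.9630°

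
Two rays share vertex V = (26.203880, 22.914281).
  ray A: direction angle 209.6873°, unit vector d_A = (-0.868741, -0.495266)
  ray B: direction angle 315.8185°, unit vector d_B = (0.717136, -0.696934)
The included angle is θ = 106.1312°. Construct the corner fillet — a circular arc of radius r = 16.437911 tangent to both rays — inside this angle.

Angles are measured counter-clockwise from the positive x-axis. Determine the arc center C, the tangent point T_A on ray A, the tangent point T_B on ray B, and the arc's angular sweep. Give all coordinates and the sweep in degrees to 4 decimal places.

bisector direction at 262.7529° = (-0.126149,-0.992011)
center distance |VC| = r/sin(θ/2) = 16.437911/sin(53.0656°) = 20.564765
C = V + |VC|·bis = (23.6097,2.5138)
T_A = V + ((C−V)·d_A)·d_A = V + 12.3574·d_A = (15.4685,16.7941)
T_B = V + ((C−V)·d_B)·d_B = V + 12.3574·d_B = (35.0658,14.3020)
sweep = 180° − θ = 73.8688°

center=(23.6097,2.5138) T_A=(15.4685,16.7941) T_B=(35.0658,14.3020) sweep=73.8688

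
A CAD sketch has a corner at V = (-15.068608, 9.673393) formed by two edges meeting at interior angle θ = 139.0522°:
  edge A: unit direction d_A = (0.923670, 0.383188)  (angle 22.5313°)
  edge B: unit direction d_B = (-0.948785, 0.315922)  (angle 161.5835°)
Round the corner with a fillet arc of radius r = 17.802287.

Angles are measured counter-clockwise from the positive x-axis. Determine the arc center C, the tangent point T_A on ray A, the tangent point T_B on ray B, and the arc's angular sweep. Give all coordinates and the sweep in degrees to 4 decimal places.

bisector direction at 92.0574° = (-0.035901,0.999355)
center distance |VC| = r/sin(θ/2) = 17.802287/sin(69.5261°) = 19.002654
C = V + |VC|·bis = (-15.7508,28.6638)
T_A = V + ((C−V)·d_A)·d_A = V + 6.6468·d_A = (-8.9292,12.2204)
T_B = V + ((C−V)·d_B)·d_B = V + 6.6468·d_B = (-21.3750,11.7733)
sweep = 180° − θ = 40.9478°

center=(-15.7508,28.6638) T_A=(-8.9292,12.2204) T_B=(-21.3750,11.7733) sweep=40.9478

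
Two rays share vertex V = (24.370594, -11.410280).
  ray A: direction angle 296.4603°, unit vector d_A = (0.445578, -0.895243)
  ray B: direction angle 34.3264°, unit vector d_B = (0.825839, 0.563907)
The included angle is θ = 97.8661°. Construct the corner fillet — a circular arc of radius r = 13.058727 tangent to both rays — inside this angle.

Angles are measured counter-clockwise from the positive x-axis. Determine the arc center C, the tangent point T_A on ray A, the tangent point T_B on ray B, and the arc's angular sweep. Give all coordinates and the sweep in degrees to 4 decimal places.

bisector direction at 345.3934° = (0.967680,-0.252182)
center distance |VC| = r/sin(θ/2) = 13.058727/sin(48.9331°) = 17.320588
C = V + |VC|·bis = (41.1314,-15.7782)
T_A = V + ((C−V)·d_A)·d_A = V + 11.3786·d_A = (29.4406,-21.5969)
T_B = V + ((C−V)·d_B)·d_B = V + 11.3786·d_B = (33.7675,-4.9938)
sweep = 180° − θ = 82.1339°

center=(41.1314,-15.7782) T_A=(29.4406,-21.5969) T_B=(33.7675,-4.9938) sweep=82.1339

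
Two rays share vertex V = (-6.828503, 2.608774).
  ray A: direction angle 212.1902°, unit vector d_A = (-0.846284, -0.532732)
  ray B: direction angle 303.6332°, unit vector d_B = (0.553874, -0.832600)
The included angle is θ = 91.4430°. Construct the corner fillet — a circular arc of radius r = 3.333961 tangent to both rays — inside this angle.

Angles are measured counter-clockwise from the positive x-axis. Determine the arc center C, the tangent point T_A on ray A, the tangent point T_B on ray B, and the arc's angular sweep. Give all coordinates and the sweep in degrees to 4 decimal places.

bisector direction at 257.9117° = (-0.209419,-0.977826)
center distance |VC| = r/sin(θ/2) = 3.333961/sin(45.7215°) = 4.656664
C = V + |VC|·bis = (-7.8037,-1.9446)
T_A = V + ((C−V)·d_A)·d_A = V + 3.2510·d_A = (-9.5798,0.8768)
T_B = V + ((C−V)·d_B)·d_B = V + 3.2510·d_B = (-5.0278,-0.0980)
sweep = 180° − θ = 88.5570°

center=(-7.8037,-1.9446) T_A=(-9.5798,0.8768) T_B=(-5.0278,-0.0980) sweep=88.5570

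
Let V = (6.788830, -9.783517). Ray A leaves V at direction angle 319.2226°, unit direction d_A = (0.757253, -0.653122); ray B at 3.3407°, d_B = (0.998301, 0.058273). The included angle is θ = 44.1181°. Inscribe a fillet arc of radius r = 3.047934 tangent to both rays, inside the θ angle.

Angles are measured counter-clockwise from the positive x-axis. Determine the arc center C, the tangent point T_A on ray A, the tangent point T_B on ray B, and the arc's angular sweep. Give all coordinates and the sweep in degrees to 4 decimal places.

center=(14.4752,-12.3880) T_A=(12.4846,-14.6960) T_B=(14.2976,-9.3452) sweep=135.8819

bisector direction at 341.2817° = (0.947108,-0.320916)
center distance |VC| = r/sin(θ/2) = 3.047934/sin(22.0590°) = 8.115662
C = V + |VC|·bis = (14.4752,-12.3880)
T_A = V + ((C−V)·d_A)·d_A = V + 7.5216·d_A = (12.4846,-14.6960)
T_B = V + ((C−V)·d_B)·d_B = V + 7.5216·d_B = (14.2976,-9.3452)
sweep = 180° − θ = 135.8819°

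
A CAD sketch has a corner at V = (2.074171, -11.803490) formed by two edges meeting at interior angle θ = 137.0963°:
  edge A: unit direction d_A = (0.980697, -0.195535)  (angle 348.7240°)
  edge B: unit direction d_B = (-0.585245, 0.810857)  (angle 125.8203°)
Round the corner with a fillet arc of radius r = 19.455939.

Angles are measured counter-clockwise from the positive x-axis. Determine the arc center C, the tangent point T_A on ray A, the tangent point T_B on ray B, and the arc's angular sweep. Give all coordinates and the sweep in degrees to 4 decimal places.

center=(13.3759,5.7820) T_A=(9.5716,-13.2984) T_B=(-2.4000,-5.6045) sweep=42.9037

bisector direction at 57.2722° = (0.540649,0.841248)
center distance |VC| = r/sin(θ/2) = 19.455939/sin(68.5482°) = 20.904063
C = V + |VC|·bis = (13.3759,5.7820)
T_A = V + ((C−V)·d_A)·d_A = V + 7.6450·d_A = (9.5716,-13.2984)
T_B = V + ((C−V)·d_B)·d_B = V + 7.6450·d_B = (-2.4000,-5.6045)
sweep = 180° − θ = 42.9037°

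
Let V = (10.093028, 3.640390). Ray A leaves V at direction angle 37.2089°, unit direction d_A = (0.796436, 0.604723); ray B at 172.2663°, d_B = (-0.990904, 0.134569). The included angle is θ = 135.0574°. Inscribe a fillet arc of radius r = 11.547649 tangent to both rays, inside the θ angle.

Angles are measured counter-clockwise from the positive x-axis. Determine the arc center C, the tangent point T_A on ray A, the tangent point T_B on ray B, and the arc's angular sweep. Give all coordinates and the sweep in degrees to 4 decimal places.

bisector direction at 104.7376° = (-0.254393,0.967101)
center distance |VC| = r/sin(θ/2) = 11.547649/sin(67.5287°) = 12.496494
C = V + |VC|·bis = (6.9140,15.7258)
T_A = V + ((C−V)·d_A)·d_A = V + 4.7764·d_A = (13.8971,6.5288)
T_B = V + ((C−V)·d_B)·d_B = V + 4.7764·d_B = (5.3601,4.2831)
sweep = 180° − θ = 44.9426°

center=(6.9140,15.7258) T_A=(13.8971,6.5288) T_B=(5.3601,4.2831) sweep=44.9426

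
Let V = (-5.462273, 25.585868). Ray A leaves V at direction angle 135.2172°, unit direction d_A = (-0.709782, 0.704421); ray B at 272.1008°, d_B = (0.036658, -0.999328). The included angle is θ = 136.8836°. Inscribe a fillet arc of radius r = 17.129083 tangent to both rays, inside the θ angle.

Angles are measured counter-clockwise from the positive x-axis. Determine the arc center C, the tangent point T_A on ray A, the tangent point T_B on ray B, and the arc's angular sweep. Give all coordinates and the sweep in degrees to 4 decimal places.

bisector direction at 203.6590° = (-0.915950,-0.401292)
center distance |VC| = r/sin(θ/2) = 17.129083/sin(68.4418°) = 18.417482
C = V + |VC|·bis = (-22.3318,18.1951)
T_A = V + ((C−V)·d_A)·d_A = V + 6.7674·d_A = (-10.2657,30.3530)
T_B = V + ((C−V)·d_B)·d_B = V + 6.7674·d_B = (-5.2142,18.8230)
sweep = 180° − θ = 43.1164°

center=(-22.3318,18.1951) T_A=(-10.2657,30.3530) T_B=(-5.2142,18.8230) sweep=43.1164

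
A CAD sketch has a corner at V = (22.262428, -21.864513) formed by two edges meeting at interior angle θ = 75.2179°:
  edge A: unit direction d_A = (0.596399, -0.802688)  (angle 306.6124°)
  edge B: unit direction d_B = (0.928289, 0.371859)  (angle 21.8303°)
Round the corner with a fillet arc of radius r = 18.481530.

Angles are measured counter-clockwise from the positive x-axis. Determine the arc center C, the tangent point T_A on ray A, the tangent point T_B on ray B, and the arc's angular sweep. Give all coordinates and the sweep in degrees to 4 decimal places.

bisector direction at 344.2214° = (0.962319,-0.271922)
center distance |VC| = r/sin(θ/2) = 18.481530/sin(37.6090°) = 30.284239
C = V + |VC|·bis = (51.4055,-30.0995)
T_A = V + ((C−V)·d_A)·d_A = V + 23.9910·d_A = (36.5706,-41.1218)
T_B = V + ((C−V)·d_B)·d_B = V + 23.9910·d_B = (44.5330,-12.9432)
sweep = 180° − θ = 104.7821°

center=(51.4055,-30.0995) T_A=(36.5706,-41.1218) T_B=(44.5330,-12.9432) sweep=104.7821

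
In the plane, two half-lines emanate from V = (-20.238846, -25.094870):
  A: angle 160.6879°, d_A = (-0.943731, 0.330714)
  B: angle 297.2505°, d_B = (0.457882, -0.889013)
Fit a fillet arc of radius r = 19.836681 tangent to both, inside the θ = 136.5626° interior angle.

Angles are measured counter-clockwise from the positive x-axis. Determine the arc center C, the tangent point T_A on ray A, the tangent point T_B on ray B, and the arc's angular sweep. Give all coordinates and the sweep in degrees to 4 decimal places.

bisector direction at 228.9692° = (-0.656465,-0.754357)
center distance |VC| = r/sin(θ/2) = 19.836681/sin(68.2813°) = 21.352452
C = V + |VC|·bis = (-34.2560,-41.2022)
T_A = V + ((C−V)·d_A)·d_A = V + 7.9015·d_A = (-27.6957,-22.4817)
T_B = V + ((C−V)·d_B)·d_B = V + 7.9015·d_B = (-16.6209,-32.1194)
sweep = 180° − θ = 43.4374°

center=(-34.2560,-41.2022) T_A=(-27.6957,-22.4817) T_B=(-16.6209,-32.1194) sweep=43.4374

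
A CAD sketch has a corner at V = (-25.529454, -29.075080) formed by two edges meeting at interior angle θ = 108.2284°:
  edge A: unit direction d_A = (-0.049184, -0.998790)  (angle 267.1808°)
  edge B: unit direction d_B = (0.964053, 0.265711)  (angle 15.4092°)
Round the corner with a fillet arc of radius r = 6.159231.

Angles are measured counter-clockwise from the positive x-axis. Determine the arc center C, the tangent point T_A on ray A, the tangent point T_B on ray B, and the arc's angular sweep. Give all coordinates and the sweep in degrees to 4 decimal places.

bisector direction at 321.2950° = (0.780376,-0.625311)
center distance |VC| = r/sin(θ/2) = 6.159231/sin(54.1142°) = 7.602234
C = V + |VC|·bis = (-19.5969,-33.8288)
T_A = V + ((C−V)·d_A)·d_A = V + 4.4562·d_A = (-25.7486,-33.5259)
T_B = V + ((C−V)·d_B)·d_B = V + 4.4562·d_B = (-21.2334,-27.8910)
sweep = 180° − θ = 71.7716°

center=(-19.5969,-33.8288) T_A=(-25.7486,-33.5259) T_B=(-21.2334,-27.8910) sweep=71.7716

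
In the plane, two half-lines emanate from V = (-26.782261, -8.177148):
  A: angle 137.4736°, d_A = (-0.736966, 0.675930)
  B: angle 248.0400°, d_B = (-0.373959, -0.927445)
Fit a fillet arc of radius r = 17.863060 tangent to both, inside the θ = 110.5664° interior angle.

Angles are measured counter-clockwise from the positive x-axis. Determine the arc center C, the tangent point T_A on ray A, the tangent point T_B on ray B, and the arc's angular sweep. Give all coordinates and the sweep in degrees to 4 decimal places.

bisector direction at 192.7568° = (-0.975316,-0.220813)
center distance |VC| = r/sin(θ/2) = 17.863060/sin(55.2832°) = 21.731822
C = V + |VC|·bis = (-47.9777,-12.9758)
T_A = V + ((C−V)·d_A)·d_A = V + 12.3767·d_A = (-35.9035,0.1886)
T_B = V + ((C−V)·d_B)·d_B = V + 12.3767·d_B = (-31.4106,-19.6559)
sweep = 180° − θ = 69.4336°

center=(-47.9777,-12.9758) T_A=(-35.9035,0.1886) T_B=(-31.4106,-19.6559) sweep=69.4336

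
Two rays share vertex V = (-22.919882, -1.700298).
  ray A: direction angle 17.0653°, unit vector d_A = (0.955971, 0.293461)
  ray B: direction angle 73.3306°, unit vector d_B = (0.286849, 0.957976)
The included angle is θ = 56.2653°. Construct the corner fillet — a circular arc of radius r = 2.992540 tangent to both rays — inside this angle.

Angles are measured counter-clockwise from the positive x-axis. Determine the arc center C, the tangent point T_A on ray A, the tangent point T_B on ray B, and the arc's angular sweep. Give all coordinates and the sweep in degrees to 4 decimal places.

center=(-18.4477,2.8029) T_A=(-17.5695,-0.0578) T_B=(-21.3144,3.6613) sweep=123.7347

bisector direction at 45.1979° = (0.704660,0.709546)
center distance |VC| = r/sin(θ/2) = 2.992540/sin(28.1327°) = 6.346656
C = V + |VC|·bis = (-18.4477,2.8029)
T_A = V + ((C−V)·d_A)·d_A = V + 5.5969·d_A = (-17.5695,-0.0578)
T_B = V + ((C−V)·d_B)·d_B = V + 5.5969·d_B = (-21.3144,3.6613)
sweep = 180° − θ = 123.7347°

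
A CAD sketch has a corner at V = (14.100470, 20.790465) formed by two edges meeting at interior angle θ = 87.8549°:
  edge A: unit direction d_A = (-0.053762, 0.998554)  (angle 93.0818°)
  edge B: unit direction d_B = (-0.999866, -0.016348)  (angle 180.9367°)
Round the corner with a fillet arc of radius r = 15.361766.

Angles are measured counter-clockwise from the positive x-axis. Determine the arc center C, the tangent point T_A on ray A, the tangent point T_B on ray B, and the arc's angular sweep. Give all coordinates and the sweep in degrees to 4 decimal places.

center=(-2.0965,35.8895) T_A=(13.2431,36.7153) T_B=(-1.8453,20.5298) sweep=92.1451

bisector direction at 137.0093° = (-0.731464,0.681880)
center distance |VC| = r/sin(θ/2) = 15.361766/sin(43.9275°) = 22.143183
C = V + |VC|·bis = (-2.0965,35.8895)
T_A = V + ((C−V)·d_A)·d_A = V + 15.9479·d_A = (13.2431,36.7153)
T_B = V + ((C−V)·d_B)·d_B = V + 15.9479·d_B = (-1.8453,20.5298)
sweep = 180° − θ = 92.1451°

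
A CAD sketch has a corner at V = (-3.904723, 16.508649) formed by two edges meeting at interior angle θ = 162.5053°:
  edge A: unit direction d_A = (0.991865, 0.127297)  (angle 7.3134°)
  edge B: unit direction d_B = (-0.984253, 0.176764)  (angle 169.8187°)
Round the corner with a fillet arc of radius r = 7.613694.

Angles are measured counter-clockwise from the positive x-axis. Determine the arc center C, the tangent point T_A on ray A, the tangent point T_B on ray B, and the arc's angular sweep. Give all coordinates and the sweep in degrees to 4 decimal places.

center=(-3.7120,24.2095) T_A=(-2.7428,16.6578) T_B=(-5.0578,16.7157) sweep=17.4947

bisector direction at 88.5661° = (0.025025,0.999687)
center distance |VC| = r/sin(θ/2) = 7.613694/sin(81.2527°) = 7.703295
C = V + |VC|·bis = (-3.7120,24.2095)
T_A = V + ((C−V)·d_A)·d_A = V + 1.1715·d_A = (-2.7428,16.6578)
T_B = V + ((C−V)·d_B)·d_B = V + 1.1715·d_B = (-5.0578,16.7157)
sweep = 180° − θ = 17.4947°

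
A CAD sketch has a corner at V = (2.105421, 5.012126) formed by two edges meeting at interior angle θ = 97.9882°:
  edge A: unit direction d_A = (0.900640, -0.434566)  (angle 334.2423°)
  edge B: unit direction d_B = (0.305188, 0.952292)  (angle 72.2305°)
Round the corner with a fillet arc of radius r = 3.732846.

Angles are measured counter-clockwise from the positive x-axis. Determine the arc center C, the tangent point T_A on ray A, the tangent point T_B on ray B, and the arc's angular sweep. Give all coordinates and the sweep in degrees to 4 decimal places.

center=(6.6507,6.9637) T_A=(5.0285,3.6017) T_B=(3.0959,8.1029) sweep=82.0118

bisector direction at 23.2364° = (0.918885,0.394526)
center distance |VC| = r/sin(θ/2) = 3.732846/sin(48.9941°) = 4.946512
C = V + |VC|·bis = (6.6507,6.9637)
T_A = V + ((C−V)·d_A)·d_A = V + 3.2456·d_A = (5.0285,3.6017)
T_B = V + ((C−V)·d_B)·d_B = V + 3.2456·d_B = (3.0959,8.1029)
sweep = 180° − θ = 82.0118°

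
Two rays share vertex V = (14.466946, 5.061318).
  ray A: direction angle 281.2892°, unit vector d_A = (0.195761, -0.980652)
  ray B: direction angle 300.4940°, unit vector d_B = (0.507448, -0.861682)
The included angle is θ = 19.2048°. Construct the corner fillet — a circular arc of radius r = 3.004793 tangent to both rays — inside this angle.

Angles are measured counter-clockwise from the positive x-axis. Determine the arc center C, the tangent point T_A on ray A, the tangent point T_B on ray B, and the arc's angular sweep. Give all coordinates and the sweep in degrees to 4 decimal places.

center=(20.8905,-11.7677) T_A=(17.9438,-12.3559) T_B=(23.4797,-10.2429) sweep=160.7952

bisector direction at 290.8916° = (0.356601,-0.934257)
center distance |VC| = r/sin(θ/2) = 3.004793/sin(9.6024°) = 18.013261
C = V + |VC|·bis = (20.8905,-11.7677)
T_A = V + ((C−V)·d_A)·d_A = V + 17.7609·d_A = (17.9438,-12.3559)
T_B = V + ((C−V)·d_B)·d_B = V + 17.7609·d_B = (23.4797,-10.2429)
sweep = 180° − θ = 160.7952°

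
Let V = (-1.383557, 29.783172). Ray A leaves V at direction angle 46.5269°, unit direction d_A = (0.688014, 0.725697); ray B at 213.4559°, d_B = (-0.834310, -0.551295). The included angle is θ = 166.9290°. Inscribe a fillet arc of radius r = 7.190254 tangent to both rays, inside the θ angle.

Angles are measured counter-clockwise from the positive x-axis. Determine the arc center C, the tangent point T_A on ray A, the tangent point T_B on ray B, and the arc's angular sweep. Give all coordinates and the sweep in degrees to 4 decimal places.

center=(-6.0348,35.3280) T_A=(-0.8168,30.3810) T_B=(-2.0708,29.3290) sweep=13.0710

bisector direction at 129.9914° = (-0.642673,0.766141)
center distance |VC| = r/sin(θ/2) = 7.190254/sin(83.4645°) = 7.237285
C = V + |VC|·bis = (-6.0348,35.3280)
T_A = V + ((C−V)·d_A)·d_A = V + 0.8237·d_A = (-0.8168,30.3810)
T_B = V + ((C−V)·d_B)·d_B = V + 0.8237·d_B = (-2.0708,29.3290)
sweep = 180° − θ = 13.0710°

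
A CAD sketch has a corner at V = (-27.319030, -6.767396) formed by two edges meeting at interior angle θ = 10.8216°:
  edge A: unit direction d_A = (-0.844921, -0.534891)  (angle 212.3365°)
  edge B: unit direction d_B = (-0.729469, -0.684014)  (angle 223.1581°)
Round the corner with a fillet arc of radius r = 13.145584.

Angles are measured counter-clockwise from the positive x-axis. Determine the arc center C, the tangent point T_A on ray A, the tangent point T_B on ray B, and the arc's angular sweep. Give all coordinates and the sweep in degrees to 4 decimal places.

center=(-137.5513,-92.1100) T_A=(-144.5827,-81.0030) T_B=(-128.5595,-101.6993) sweep=169.1784

bisector direction at 217.7473° = (-0.790718,-0.612180)
center distance |VC| = r/sin(θ/2) = 13.145584/sin(5.4108°) = 139.407696
C = V + |VC|·bis = (-137.5513,-92.1100)
T_A = V + ((C−V)·d_A)·d_A = V + 138.7865·d_A = (-144.5827,-81.0030)
T_B = V + ((C−V)·d_B)·d_B = V + 138.7865·d_B = (-128.5595,-101.6993)
sweep = 180° − θ = 169.1784°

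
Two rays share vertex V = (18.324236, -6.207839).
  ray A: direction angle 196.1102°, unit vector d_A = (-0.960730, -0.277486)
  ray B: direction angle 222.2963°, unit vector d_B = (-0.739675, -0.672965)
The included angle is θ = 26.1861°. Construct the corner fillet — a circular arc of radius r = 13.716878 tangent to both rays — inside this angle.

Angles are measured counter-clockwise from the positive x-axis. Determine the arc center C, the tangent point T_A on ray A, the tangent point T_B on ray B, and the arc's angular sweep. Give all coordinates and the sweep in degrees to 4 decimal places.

bisector direction at 209.2032° = (-0.872894,-0.487909)
center distance |VC| = r/sin(θ/2) = 13.716878/sin(13.0930°) = 60.551302
C = V + |VC|·bis = (-34.5307,-35.7514)
T_A = V + ((C−V)·d_A)·d_A = V + 58.9772·d_A = (-38.3369,-22.5732)
T_B = V + ((C−V)·d_B)·d_B = V + 58.9772·d_B = (-25.2997,-45.8974)
sweep = 180° − θ = 153.8139°

center=(-34.5307,-35.7514) T_A=(-38.3369,-22.5732) T_B=(-25.2997,-45.8974) sweep=153.8139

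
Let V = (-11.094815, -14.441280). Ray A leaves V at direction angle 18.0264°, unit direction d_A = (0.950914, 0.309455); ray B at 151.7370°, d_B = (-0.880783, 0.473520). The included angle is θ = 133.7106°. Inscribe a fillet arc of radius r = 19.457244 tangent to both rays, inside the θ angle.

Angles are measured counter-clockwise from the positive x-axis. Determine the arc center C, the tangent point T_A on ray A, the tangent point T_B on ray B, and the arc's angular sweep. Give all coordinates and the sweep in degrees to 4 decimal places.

bisector direction at 84.8817° = (0.089212,0.996013)
center distance |VC| = r/sin(θ/2) = 19.457244/sin(66.8553°) = 21.160330
C = V + |VC|·bis = (-9.2071,6.6347)
T_A = V + ((C−V)·d_A)·d_A = V + 8.3172·d_A = (-3.1859,-11.8675)
T_B = V + ((C−V)·d_B)·d_B = V + 8.3172·d_B = (-18.4204,-10.5029)
sweep = 180° − θ = 46.2894°

center=(-9.2071,6.6347) T_A=(-3.1859,-11.8675) T_B=(-18.4204,-10.5029) sweep=46.2894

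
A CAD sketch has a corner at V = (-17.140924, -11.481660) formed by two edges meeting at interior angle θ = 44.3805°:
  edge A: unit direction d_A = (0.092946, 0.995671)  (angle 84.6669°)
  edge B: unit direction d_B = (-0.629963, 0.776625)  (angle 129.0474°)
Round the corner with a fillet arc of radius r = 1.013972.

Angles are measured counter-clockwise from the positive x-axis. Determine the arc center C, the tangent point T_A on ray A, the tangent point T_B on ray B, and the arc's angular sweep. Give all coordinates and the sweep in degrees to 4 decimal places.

center=(-17.9195,-8.9123) T_A=(-16.9099,-9.0065) T_B=(-18.7069,-9.5511) sweep=135.6195

bisector direction at 106.8571° = (-0.289987,0.957031)
center distance |VC| = r/sin(θ/2) = 1.013972/sin(22.1902°) = 2.684715
C = V + |VC|·bis = (-17.9195,-8.9123)
T_A = V + ((C−V)·d_A)·d_A = V + 2.4859·d_A = (-16.9099,-9.0065)
T_B = V + ((C−V)·d_B)·d_B = V + 2.4859·d_B = (-18.7069,-9.5511)
sweep = 180° − θ = 135.6195°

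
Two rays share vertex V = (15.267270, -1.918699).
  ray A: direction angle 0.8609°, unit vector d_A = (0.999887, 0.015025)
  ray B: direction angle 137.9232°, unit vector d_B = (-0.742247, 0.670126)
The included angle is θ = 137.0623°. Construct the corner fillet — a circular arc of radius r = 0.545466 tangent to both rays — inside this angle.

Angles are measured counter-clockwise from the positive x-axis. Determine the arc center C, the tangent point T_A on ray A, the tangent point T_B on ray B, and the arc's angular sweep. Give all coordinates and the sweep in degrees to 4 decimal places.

bisector direction at 69.3920° = (0.351972,0.936011)
center distance |VC| = r/sin(θ/2) = 0.545466/sin(68.5311°) = 0.586134
C = V + |VC|·bis = (15.4736,-1.3701)
T_A = V + ((C−V)·d_A)·d_A = V + 0.2145·d_A = (15.4818,-1.9155)
T_B = V + ((C−V)·d_B)·d_B = V + 0.2145·d_B = (15.1080,-1.7749)
sweep = 180° − θ = 42.9377°

center=(15.4736,-1.3701) T_A=(15.4818,-1.9155) T_B=(15.1080,-1.7749) sweep=42.9377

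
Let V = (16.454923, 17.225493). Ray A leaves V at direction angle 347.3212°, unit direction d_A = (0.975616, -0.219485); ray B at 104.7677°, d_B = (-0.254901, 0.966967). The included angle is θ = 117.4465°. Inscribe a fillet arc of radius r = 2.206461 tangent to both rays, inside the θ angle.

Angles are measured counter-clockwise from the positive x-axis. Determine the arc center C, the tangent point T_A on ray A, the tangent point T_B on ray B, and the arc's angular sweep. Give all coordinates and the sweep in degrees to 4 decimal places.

bisector direction at 46.0444° = (0.694100,0.719878)
center distance |VC| = r/sin(θ/2) = 2.206461/sin(58.7233°) = 2.581654
C = V + |VC|·bis = (18.2468,19.0840)
T_A = V + ((C−V)·d_A)·d_A = V + 1.3403·d_A = (17.7626,16.9313)
T_B = V + ((C−V)·d_B)·d_B = V + 1.3403·d_B = (16.1133,18.5215)
sweep = 180° − θ = 62.5535°

center=(18.2468,19.0840) T_A=(17.7626,16.9313) T_B=(16.1133,18.5215) sweep=62.5535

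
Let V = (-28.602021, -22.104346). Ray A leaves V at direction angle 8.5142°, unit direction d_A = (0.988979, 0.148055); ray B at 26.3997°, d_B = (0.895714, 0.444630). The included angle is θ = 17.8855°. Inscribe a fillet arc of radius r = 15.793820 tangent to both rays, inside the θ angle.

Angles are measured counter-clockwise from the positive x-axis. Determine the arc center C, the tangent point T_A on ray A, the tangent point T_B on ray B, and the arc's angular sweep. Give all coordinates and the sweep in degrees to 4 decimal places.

center=(68.3207,8.3752) T_A=(70.6591,-7.2445) T_B=(61.2983,22.5220) sweep=162.1145

bisector direction at 17.4570° = (0.953943,0.299989)
center distance |VC| = r/sin(θ/2) = 15.793820/sin(8.9428°) = 101.602285
C = V + |VC|·bis = (68.3207,8.3752)
T_A = V + ((C−V)·d_A)·d_A = V + 100.3672·d_A = (70.6591,-7.2445)
T_B = V + ((C−V)·d_B)·d_B = V + 100.3672·d_B = (61.2983,22.5220)
sweep = 180° − θ = 162.1145°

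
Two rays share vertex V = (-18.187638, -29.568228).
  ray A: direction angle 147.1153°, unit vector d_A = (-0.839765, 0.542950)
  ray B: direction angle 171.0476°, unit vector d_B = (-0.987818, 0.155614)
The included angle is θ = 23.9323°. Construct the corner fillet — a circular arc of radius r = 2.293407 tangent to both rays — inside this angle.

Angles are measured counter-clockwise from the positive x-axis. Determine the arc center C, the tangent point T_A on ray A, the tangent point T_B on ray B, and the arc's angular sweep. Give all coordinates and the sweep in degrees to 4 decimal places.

center=(-28.5200,-25.6189) T_A=(-27.2748,-23.6929) T_B=(-28.8769,-27.8843) sweep=156.0677

bisector direction at 159.0815° = (-0.934089,0.357040)
center distance |VC| = r/sin(θ/2) = 2.293407/sin(11.9662°) = 11.061425
C = V + |VC|·bis = (-28.5200,-25.6189)
T_A = V + ((C−V)·d_A)·d_A = V + 10.8211·d_A = (-27.2748,-23.6929)
T_B = V + ((C−V)·d_B)·d_B = V + 10.8211·d_B = (-28.8769,-27.8843)
sweep = 180° − θ = 156.0677°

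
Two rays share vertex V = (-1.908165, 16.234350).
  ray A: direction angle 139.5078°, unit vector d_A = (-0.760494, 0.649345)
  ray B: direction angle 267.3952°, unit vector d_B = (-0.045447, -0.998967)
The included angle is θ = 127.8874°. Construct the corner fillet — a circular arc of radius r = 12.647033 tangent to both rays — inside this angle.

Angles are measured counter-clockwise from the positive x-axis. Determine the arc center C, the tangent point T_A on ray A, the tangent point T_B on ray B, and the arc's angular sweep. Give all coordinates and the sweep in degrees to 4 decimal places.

center=(-14.8232,10.6317) T_A=(-6.6109,20.2497) T_B=(-2.1892,10.0570) sweep=52.1126

bisector direction at 203.4515° = (-0.917397,-0.397973)
center distance |VC| = r/sin(θ/2) = 12.647033/sin(63.9437°) = 14.077867
C = V + |VC|·bis = (-14.8232,10.6317)
T_A = V + ((C−V)·d_A)·d_A = V + 6.1838·d_A = (-6.6109,20.2497)
T_B = V + ((C−V)·d_B)·d_B = V + 6.1838·d_B = (-2.1892,10.0570)
sweep = 180° − θ = 52.1126°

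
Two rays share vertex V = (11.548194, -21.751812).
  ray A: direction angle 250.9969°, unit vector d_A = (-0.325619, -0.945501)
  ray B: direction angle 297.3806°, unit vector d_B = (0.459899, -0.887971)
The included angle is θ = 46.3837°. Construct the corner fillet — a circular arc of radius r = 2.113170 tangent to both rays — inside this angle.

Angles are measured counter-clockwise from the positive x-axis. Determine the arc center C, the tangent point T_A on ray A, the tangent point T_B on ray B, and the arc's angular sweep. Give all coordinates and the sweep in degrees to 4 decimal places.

center=(11.9401,-27.1034) T_A=(9.9421,-26.4153) T_B=(13.8166,-26.1316) sweep=133.6163

bisector direction at 274.1888° = (0.073042,-0.997329)
center distance |VC| = r/sin(θ/2) = 2.113170/sin(23.1918°) = 5.365947
C = V + |VC|·bis = (11.9401,-27.1034)
T_A = V + ((C−V)·d_A)·d_A = V + 4.9323·d_A = (9.9421,-26.4153)
T_B = V + ((C−V)·d_B)·d_B = V + 4.9323·d_B = (13.8166,-26.1316)
sweep = 180° − θ = 133.6163°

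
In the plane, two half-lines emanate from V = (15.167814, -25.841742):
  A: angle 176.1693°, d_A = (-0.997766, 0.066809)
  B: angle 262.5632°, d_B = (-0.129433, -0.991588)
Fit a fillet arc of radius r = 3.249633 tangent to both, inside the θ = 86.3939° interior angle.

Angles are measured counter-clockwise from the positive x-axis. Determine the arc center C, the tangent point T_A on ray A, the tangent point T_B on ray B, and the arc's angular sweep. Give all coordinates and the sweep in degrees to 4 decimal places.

center=(11.4976,-28.8529) T_A=(11.7147,-25.6105) T_B=(14.7199,-29.2735) sweep=93.6061

bisector direction at 219.3663° = (-0.773107,-0.634275)
center distance |VC| = r/sin(θ/2) = 3.249633/sin(43.1970°) = 4.747398
C = V + |VC|·bis = (11.4976,-28.8529)
T_A = V + ((C−V)·d_A)·d_A = V + 3.4609·d_A = (11.7147,-25.6105)
T_B = V + ((C−V)·d_B)·d_B = V + 3.4609·d_B = (14.7199,-29.2735)
sweep = 180° − θ = 93.6061°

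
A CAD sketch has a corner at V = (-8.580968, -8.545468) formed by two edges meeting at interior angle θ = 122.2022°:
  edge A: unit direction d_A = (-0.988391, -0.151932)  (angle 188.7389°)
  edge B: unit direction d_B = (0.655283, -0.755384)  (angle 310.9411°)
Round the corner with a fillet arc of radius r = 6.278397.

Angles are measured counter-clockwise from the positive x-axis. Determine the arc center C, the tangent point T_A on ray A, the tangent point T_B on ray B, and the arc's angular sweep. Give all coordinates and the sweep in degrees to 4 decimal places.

center=(-11.0525,-15.2775) T_A=(-12.0064,-9.0720) T_B=(-6.3100,-11.1634) sweep=57.7978

bisector direction at 249.8400° = (-0.344643,-0.938734)
center distance |VC| = r/sin(θ/2) = 6.278397/sin(61.1011°) = 7.171428
C = V + |VC|·bis = (-11.0525,-15.2775)
T_A = V + ((C−V)·d_A)·d_A = V + 3.4657·d_A = (-12.0064,-9.0720)
T_B = V + ((C−V)·d_B)·d_B = V + 3.4657·d_B = (-6.3100,-11.1634)
sweep = 180° − θ = 57.7978°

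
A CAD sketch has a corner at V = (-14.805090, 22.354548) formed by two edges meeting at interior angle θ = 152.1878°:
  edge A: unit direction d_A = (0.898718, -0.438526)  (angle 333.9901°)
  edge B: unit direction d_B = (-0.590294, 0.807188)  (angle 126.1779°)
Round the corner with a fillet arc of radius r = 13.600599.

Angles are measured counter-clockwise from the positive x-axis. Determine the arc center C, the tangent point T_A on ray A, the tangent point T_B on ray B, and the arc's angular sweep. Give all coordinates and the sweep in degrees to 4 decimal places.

bisector direction at 50.0840° = (0.641664,0.766986)
center distance |VC| = r/sin(θ/2) = 13.600599/sin(76.0939°) = 14.011256
C = V + |VC|·bis = (-5.8146,33.1010)
T_A = V + ((C−V)·d_A)·d_A = V + 3.3673·d_A = (-11.7788,20.8779)
T_B = V + ((C−V)·d_B)·d_B = V + 3.3673·d_B = (-16.7928,25.0726)
sweep = 180° − θ = 27.8122°

center=(-5.8146,33.1010) T_A=(-11.7788,20.8779) T_B=(-16.7928,25.0726) sweep=27.8122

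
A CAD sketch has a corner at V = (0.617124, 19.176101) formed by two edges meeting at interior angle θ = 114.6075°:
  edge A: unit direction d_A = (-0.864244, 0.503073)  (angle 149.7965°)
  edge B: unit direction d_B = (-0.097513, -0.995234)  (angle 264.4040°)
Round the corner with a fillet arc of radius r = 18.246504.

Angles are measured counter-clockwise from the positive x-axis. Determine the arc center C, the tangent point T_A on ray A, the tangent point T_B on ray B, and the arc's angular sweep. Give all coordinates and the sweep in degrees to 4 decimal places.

center=(-18.6845,9.2988) T_A=(-9.5052,25.0683) T_B=(-0.5250,7.5196) sweep=65.3925

bisector direction at 207.1003° = (-0.890211,-0.455549)
center distance |VC| = r/sin(θ/2) = 18.246504/sin(57.3038°) = 21.682120
C = V + |VC|·bis = (-18.6845,9.2988)
T_A = V + ((C−V)·d_A)·d_A = V + 11.7124·d_A = (-9.5052,25.0683)
T_B = V + ((C−V)·d_B)·d_B = V + 11.7124·d_B = (-0.5250,7.5196)
sweep = 180° − θ = 65.3925°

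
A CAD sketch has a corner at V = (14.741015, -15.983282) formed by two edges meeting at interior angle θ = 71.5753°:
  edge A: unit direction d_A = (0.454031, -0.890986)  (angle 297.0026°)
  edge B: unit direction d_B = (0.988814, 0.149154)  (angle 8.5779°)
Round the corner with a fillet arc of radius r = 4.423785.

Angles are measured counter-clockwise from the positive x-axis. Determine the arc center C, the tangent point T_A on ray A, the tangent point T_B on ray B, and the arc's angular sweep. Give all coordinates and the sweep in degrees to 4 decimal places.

center=(21.4687,-19.4423) T_A=(17.5272,-21.4508) T_B=(20.8089,-15.0680) sweep=108.4247

bisector direction at 332.7902° = (0.889339,-0.457249)
center distance |VC| = r/sin(θ/2) = 4.423785/sin(35.7876°) = 7.564834
C = V + |VC|·bis = (21.4687,-19.4423)
T_A = V + ((C−V)·d_A)·d_A = V + 6.1365·d_A = (17.5272,-21.4508)
T_B = V + ((C−V)·d_B)·d_B = V + 6.1365·d_B = (20.8089,-15.0680)
sweep = 180° − θ = 108.4247°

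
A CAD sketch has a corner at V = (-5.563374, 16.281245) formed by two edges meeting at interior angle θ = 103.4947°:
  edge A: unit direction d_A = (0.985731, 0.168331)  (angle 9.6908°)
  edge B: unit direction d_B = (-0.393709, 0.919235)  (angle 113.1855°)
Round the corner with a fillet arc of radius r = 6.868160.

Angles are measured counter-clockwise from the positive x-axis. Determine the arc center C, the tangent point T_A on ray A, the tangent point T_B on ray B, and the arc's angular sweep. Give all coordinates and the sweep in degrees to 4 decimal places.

bisector direction at 61.4381° = (0.478107,0.878302)
center distance |VC| = r/sin(θ/2) = 6.868160/sin(51.7473°) = 8.746036
C = V + |VC|·bis = (-1.3818,23.9629)
T_A = V + ((C−V)·d_A)·d_A = V + 5.4149·d_A = (-0.2257,17.1927)
T_B = V + ((C−V)·d_B)·d_B = V + 5.4149·d_B = (-7.6953,21.2588)
sweep = 180° − θ = 76.5053°

center=(-1.3818,23.9629) T_A=(-0.2257,17.1927) T_B=(-7.6953,21.2588) sweep=76.5053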